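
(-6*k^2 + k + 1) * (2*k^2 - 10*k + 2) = -12*k^4 + 62*k^3 - 20*k^2 - 8*k + 2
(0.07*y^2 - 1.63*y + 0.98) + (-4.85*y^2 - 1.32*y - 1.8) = -4.78*y^2 - 2.95*y - 0.82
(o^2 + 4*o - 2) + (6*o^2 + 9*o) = 7*o^2 + 13*o - 2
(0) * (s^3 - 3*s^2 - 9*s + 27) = 0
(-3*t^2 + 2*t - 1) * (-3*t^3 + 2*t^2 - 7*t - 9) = 9*t^5 - 12*t^4 + 28*t^3 + 11*t^2 - 11*t + 9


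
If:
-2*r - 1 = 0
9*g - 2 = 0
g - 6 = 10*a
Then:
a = -26/45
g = 2/9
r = -1/2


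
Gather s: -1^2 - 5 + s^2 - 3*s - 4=s^2 - 3*s - 10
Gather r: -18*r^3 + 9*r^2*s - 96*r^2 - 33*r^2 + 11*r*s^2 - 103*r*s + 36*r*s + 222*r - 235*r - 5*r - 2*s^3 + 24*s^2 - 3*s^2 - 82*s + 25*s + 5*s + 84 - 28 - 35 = -18*r^3 + r^2*(9*s - 129) + r*(11*s^2 - 67*s - 18) - 2*s^3 + 21*s^2 - 52*s + 21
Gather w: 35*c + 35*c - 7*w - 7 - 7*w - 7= 70*c - 14*w - 14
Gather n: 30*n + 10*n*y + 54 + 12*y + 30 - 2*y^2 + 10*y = n*(10*y + 30) - 2*y^2 + 22*y + 84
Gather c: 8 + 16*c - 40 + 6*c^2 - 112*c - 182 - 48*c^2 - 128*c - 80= -42*c^2 - 224*c - 294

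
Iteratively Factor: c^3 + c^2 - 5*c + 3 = (c + 3)*(c^2 - 2*c + 1) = (c - 1)*(c + 3)*(c - 1)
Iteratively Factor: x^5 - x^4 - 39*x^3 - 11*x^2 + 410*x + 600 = (x + 3)*(x^4 - 4*x^3 - 27*x^2 + 70*x + 200) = (x + 3)*(x + 4)*(x^3 - 8*x^2 + 5*x + 50) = (x + 2)*(x + 3)*(x + 4)*(x^2 - 10*x + 25) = (x - 5)*(x + 2)*(x + 3)*(x + 4)*(x - 5)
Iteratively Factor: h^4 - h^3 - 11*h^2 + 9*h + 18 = (h - 2)*(h^3 + h^2 - 9*h - 9) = (h - 2)*(h + 1)*(h^2 - 9) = (h - 2)*(h + 1)*(h + 3)*(h - 3)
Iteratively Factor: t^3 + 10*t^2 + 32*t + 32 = (t + 4)*(t^2 + 6*t + 8) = (t + 4)^2*(t + 2)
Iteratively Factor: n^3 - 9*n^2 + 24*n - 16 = (n - 1)*(n^2 - 8*n + 16) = (n - 4)*(n - 1)*(n - 4)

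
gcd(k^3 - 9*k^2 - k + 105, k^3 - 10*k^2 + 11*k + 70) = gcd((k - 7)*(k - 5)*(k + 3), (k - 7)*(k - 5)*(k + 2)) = k^2 - 12*k + 35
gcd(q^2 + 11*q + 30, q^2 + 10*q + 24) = q + 6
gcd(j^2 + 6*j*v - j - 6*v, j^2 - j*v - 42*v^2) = j + 6*v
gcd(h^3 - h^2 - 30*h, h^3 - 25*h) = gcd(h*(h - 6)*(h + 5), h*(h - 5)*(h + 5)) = h^2 + 5*h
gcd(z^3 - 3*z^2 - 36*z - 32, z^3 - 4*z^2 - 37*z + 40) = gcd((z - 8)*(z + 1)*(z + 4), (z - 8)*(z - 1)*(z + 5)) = z - 8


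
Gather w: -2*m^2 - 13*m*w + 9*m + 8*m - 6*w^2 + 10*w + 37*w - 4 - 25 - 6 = -2*m^2 + 17*m - 6*w^2 + w*(47 - 13*m) - 35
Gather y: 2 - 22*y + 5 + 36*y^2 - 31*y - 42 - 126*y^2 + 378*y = -90*y^2 + 325*y - 35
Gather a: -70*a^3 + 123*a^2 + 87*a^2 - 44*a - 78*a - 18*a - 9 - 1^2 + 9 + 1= -70*a^3 + 210*a^2 - 140*a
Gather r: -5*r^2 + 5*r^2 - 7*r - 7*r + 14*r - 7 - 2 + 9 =0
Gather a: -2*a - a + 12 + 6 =18 - 3*a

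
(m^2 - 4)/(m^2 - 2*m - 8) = (m - 2)/(m - 4)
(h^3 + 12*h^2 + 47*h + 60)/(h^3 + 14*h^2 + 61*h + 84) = (h + 5)/(h + 7)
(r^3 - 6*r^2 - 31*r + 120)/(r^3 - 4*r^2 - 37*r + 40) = (r - 3)/(r - 1)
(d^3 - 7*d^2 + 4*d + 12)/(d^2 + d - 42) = (d^2 - d - 2)/(d + 7)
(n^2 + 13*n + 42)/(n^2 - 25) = (n^2 + 13*n + 42)/(n^2 - 25)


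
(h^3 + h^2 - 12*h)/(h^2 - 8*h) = (h^2 + h - 12)/(h - 8)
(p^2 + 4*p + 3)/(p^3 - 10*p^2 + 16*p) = (p^2 + 4*p + 3)/(p*(p^2 - 10*p + 16))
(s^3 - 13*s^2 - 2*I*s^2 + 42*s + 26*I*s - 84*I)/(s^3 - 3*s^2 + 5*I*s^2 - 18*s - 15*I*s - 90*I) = (s^2 - s*(7 + 2*I) + 14*I)/(s^2 + s*(3 + 5*I) + 15*I)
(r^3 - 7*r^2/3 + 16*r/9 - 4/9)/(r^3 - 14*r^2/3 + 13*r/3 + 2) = (9*r^3 - 21*r^2 + 16*r - 4)/(3*(3*r^3 - 14*r^2 + 13*r + 6))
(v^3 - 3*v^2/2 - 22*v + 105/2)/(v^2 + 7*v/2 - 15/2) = (2*v^2 - 13*v + 21)/(2*v - 3)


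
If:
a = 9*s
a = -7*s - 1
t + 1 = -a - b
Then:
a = -9/16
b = -t - 7/16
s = -1/16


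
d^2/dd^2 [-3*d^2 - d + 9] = -6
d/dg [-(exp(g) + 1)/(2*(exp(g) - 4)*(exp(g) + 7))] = (exp(2*g) + 2*exp(g) + 31)*exp(g)/(2*(exp(4*g) + 6*exp(3*g) - 47*exp(2*g) - 168*exp(g) + 784))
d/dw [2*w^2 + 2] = 4*w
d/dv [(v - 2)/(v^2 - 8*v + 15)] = (v^2 - 8*v - 2*(v - 4)*(v - 2) + 15)/(v^2 - 8*v + 15)^2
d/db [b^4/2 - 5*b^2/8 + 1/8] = b*(8*b^2 - 5)/4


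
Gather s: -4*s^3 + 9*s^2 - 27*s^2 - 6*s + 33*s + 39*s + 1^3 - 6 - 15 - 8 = -4*s^3 - 18*s^2 + 66*s - 28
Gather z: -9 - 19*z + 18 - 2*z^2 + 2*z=-2*z^2 - 17*z + 9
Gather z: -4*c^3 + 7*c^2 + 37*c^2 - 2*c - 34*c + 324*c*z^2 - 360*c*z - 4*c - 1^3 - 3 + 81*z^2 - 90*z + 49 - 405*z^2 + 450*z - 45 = -4*c^3 + 44*c^2 - 40*c + z^2*(324*c - 324) + z*(360 - 360*c)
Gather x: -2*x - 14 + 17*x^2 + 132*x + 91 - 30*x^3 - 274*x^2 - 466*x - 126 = -30*x^3 - 257*x^2 - 336*x - 49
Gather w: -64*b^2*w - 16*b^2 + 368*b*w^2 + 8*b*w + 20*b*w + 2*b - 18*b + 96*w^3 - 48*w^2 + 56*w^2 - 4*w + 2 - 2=-16*b^2 - 16*b + 96*w^3 + w^2*(368*b + 8) + w*(-64*b^2 + 28*b - 4)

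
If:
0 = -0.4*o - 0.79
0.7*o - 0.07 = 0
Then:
No Solution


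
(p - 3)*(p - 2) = p^2 - 5*p + 6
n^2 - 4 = (n - 2)*(n + 2)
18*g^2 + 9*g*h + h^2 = (3*g + h)*(6*g + h)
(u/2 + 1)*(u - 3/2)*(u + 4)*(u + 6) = u^4/2 + 21*u^3/4 + 13*u^2 - 9*u - 36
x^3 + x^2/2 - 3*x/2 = x*(x - 1)*(x + 3/2)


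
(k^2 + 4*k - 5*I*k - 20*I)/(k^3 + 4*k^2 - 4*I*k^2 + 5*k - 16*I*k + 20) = 1/(k + I)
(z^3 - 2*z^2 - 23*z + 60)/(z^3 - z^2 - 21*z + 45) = (z - 4)/(z - 3)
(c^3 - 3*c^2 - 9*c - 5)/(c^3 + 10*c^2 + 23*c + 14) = (c^2 - 4*c - 5)/(c^2 + 9*c + 14)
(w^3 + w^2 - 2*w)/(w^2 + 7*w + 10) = w*(w - 1)/(w + 5)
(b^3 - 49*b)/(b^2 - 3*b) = (b^2 - 49)/(b - 3)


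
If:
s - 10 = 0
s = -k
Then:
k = -10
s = 10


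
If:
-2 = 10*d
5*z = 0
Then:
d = -1/5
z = 0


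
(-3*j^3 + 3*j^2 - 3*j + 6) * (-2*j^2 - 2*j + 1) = 6*j^5 - 3*j^3 - 3*j^2 - 15*j + 6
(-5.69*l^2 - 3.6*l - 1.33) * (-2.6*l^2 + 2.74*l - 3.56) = 14.794*l^4 - 6.2306*l^3 + 13.8504*l^2 + 9.1718*l + 4.7348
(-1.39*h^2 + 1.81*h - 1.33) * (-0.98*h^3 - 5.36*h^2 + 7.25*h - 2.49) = 1.3622*h^5 + 5.6766*h^4 - 18.4757*h^3 + 23.7124*h^2 - 14.1494*h + 3.3117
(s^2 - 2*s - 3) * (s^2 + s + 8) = s^4 - s^3 + 3*s^2 - 19*s - 24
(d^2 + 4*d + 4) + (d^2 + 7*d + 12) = 2*d^2 + 11*d + 16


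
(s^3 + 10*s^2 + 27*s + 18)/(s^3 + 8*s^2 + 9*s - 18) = (s + 1)/(s - 1)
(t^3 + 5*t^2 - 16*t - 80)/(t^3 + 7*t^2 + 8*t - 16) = (t^2 + t - 20)/(t^2 + 3*t - 4)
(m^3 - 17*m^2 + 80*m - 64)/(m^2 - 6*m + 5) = (m^2 - 16*m + 64)/(m - 5)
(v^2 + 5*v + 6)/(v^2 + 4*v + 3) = (v + 2)/(v + 1)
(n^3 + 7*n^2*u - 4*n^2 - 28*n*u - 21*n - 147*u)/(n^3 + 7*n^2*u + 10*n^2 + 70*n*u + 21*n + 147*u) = (n - 7)/(n + 7)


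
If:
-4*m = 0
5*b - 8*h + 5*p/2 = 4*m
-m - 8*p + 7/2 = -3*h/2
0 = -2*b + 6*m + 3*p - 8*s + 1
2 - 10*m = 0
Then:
No Solution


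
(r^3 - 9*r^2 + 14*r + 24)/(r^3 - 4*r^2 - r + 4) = (r - 6)/(r - 1)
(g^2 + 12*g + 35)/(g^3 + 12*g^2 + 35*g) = 1/g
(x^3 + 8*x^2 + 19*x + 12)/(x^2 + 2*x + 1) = (x^2 + 7*x + 12)/(x + 1)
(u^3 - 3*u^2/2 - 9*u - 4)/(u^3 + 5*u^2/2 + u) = (u - 4)/u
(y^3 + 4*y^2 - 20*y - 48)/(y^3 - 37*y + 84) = (y^2 + 8*y + 12)/(y^2 + 4*y - 21)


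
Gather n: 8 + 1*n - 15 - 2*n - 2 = -n - 9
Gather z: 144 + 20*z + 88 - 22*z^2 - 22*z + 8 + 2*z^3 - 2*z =2*z^3 - 22*z^2 - 4*z + 240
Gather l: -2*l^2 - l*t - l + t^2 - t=-2*l^2 + l*(-t - 1) + t^2 - t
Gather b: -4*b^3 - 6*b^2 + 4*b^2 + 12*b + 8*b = -4*b^3 - 2*b^2 + 20*b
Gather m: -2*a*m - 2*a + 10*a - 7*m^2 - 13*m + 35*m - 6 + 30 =8*a - 7*m^2 + m*(22 - 2*a) + 24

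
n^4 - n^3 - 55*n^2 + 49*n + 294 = (n - 7)*(n - 3)*(n + 2)*(n + 7)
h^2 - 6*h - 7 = (h - 7)*(h + 1)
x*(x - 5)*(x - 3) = x^3 - 8*x^2 + 15*x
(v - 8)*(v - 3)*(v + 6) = v^3 - 5*v^2 - 42*v + 144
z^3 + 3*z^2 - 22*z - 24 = (z - 4)*(z + 1)*(z + 6)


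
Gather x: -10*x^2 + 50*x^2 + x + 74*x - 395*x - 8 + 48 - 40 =40*x^2 - 320*x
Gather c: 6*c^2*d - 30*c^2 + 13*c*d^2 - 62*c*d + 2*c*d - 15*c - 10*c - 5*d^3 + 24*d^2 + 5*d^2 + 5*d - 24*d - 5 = c^2*(6*d - 30) + c*(13*d^2 - 60*d - 25) - 5*d^3 + 29*d^2 - 19*d - 5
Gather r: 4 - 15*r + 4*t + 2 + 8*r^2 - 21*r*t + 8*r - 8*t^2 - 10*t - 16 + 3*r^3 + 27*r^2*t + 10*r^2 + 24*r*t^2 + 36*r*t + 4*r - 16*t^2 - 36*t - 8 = 3*r^3 + r^2*(27*t + 18) + r*(24*t^2 + 15*t - 3) - 24*t^2 - 42*t - 18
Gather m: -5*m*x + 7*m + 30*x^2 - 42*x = m*(7 - 5*x) + 30*x^2 - 42*x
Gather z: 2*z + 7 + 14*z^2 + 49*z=14*z^2 + 51*z + 7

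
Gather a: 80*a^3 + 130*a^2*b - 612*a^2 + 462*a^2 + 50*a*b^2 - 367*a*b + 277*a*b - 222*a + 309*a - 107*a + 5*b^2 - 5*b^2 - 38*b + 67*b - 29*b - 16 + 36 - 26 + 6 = 80*a^3 + a^2*(130*b - 150) + a*(50*b^2 - 90*b - 20)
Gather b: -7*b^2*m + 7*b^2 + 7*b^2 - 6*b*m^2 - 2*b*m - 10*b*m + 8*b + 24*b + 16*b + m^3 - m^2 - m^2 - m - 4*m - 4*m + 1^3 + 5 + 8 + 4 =b^2*(14 - 7*m) + b*(-6*m^2 - 12*m + 48) + m^3 - 2*m^2 - 9*m + 18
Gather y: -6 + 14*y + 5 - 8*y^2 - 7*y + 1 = -8*y^2 + 7*y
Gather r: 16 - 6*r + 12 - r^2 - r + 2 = -r^2 - 7*r + 30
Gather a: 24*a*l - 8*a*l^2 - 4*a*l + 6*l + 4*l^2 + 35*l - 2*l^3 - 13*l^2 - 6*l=a*(-8*l^2 + 20*l) - 2*l^3 - 9*l^2 + 35*l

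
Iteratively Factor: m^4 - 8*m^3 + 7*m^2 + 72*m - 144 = (m + 3)*(m^3 - 11*m^2 + 40*m - 48) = (m - 4)*(m + 3)*(m^2 - 7*m + 12) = (m - 4)*(m - 3)*(m + 3)*(m - 4)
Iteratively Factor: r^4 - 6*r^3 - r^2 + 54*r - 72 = (r - 4)*(r^3 - 2*r^2 - 9*r + 18) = (r - 4)*(r + 3)*(r^2 - 5*r + 6) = (r - 4)*(r - 3)*(r + 3)*(r - 2)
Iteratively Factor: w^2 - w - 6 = (w - 3)*(w + 2)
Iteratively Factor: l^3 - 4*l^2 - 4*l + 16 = (l - 4)*(l^2 - 4) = (l - 4)*(l + 2)*(l - 2)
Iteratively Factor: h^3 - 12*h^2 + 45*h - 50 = (h - 5)*(h^2 - 7*h + 10) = (h - 5)^2*(h - 2)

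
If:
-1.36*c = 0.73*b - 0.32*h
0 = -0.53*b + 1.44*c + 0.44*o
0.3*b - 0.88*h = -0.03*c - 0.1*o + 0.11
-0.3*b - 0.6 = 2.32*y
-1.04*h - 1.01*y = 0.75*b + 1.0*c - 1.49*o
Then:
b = -0.19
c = 0.05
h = -0.23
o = -0.38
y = -0.23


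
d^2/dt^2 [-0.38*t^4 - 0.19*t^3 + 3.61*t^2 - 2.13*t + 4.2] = -4.56*t^2 - 1.14*t + 7.22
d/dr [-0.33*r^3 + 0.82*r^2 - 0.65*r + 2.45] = -0.99*r^2 + 1.64*r - 0.65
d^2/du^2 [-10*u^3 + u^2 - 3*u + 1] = 2 - 60*u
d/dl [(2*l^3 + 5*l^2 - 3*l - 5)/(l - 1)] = (4*l^3 - l^2 - 10*l + 8)/(l^2 - 2*l + 1)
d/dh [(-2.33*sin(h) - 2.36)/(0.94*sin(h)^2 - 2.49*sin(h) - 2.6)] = (2.1902*sin(h)^2 + 4.4368*sin(h) + 0.1816)*cos(h)/(0.8836*sin(h)^4 - 4.6812*sin(h)^3 + 1.3121*sin(h)^2 + 12.948*sin(h) + 6.76)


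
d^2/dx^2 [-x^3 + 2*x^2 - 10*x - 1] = 4 - 6*x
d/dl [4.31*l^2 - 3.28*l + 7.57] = 8.62*l - 3.28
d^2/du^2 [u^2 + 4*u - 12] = 2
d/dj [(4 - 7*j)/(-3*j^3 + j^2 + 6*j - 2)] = (21*j^3 - 7*j^2 - 42*j + (7*j - 4)*(-9*j^2 + 2*j + 6) + 14)/(3*j^3 - j^2 - 6*j + 2)^2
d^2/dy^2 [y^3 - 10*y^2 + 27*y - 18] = 6*y - 20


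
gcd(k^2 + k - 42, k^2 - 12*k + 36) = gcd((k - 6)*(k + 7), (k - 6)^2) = k - 6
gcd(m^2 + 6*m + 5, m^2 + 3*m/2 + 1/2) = m + 1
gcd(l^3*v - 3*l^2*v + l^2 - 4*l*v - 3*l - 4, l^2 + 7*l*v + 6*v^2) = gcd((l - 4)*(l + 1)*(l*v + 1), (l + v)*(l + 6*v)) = 1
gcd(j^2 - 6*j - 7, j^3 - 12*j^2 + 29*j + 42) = j^2 - 6*j - 7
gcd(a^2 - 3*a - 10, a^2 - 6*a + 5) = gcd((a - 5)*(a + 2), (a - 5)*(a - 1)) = a - 5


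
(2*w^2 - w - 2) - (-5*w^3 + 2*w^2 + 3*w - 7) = 5*w^3 - 4*w + 5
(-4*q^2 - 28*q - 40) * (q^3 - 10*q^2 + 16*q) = -4*q^5 + 12*q^4 + 176*q^3 - 48*q^2 - 640*q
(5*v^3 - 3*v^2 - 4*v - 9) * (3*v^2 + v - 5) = 15*v^5 - 4*v^4 - 40*v^3 - 16*v^2 + 11*v + 45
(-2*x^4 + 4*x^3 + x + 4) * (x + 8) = -2*x^5 - 12*x^4 + 32*x^3 + x^2 + 12*x + 32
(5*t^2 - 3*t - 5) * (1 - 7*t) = -35*t^3 + 26*t^2 + 32*t - 5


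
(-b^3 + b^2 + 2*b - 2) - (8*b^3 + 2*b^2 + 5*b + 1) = -9*b^3 - b^2 - 3*b - 3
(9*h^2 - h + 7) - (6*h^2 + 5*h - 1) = 3*h^2 - 6*h + 8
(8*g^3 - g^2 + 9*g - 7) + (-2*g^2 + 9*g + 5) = 8*g^3 - 3*g^2 + 18*g - 2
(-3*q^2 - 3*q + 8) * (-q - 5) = 3*q^3 + 18*q^2 + 7*q - 40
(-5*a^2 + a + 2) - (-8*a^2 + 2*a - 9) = 3*a^2 - a + 11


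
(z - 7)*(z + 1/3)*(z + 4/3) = z^3 - 16*z^2/3 - 101*z/9 - 28/9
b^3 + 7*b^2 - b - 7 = (b - 1)*(b + 1)*(b + 7)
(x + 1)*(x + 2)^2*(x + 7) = x^4 + 12*x^3 + 43*x^2 + 60*x + 28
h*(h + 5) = h^2 + 5*h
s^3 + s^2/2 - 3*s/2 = s*(s - 1)*(s + 3/2)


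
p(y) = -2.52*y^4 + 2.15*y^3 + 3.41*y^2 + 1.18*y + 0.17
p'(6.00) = -1902.98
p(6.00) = -2671.51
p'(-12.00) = 18266.38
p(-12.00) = -55492.87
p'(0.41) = 4.37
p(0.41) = 1.30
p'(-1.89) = 79.38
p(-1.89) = -36.55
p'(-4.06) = 754.40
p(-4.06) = -777.00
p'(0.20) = 2.72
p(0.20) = 0.56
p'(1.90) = -31.72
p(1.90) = -3.37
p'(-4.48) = 1006.43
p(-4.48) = -1145.10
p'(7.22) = -3407.13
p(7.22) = -5852.14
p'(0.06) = 1.61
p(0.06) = 0.25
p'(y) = -10.08*y^3 + 6.45*y^2 + 6.82*y + 1.18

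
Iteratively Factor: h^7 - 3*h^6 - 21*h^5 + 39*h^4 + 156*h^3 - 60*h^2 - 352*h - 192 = (h + 2)*(h^6 - 5*h^5 - 11*h^4 + 61*h^3 + 34*h^2 - 128*h - 96) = (h + 1)*(h + 2)*(h^5 - 6*h^4 - 5*h^3 + 66*h^2 - 32*h - 96) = (h + 1)*(h + 2)*(h + 3)*(h^4 - 9*h^3 + 22*h^2 - 32) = (h - 4)*(h + 1)*(h + 2)*(h + 3)*(h^3 - 5*h^2 + 2*h + 8) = (h - 4)*(h - 2)*(h + 1)*(h + 2)*(h + 3)*(h^2 - 3*h - 4) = (h - 4)*(h - 2)*(h + 1)^2*(h + 2)*(h + 3)*(h - 4)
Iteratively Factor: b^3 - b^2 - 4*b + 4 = (b - 2)*(b^2 + b - 2) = (b - 2)*(b - 1)*(b + 2)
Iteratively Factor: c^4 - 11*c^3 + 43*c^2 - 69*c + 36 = (c - 4)*(c^3 - 7*c^2 + 15*c - 9) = (c - 4)*(c - 3)*(c^2 - 4*c + 3) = (c - 4)*(c - 3)^2*(c - 1)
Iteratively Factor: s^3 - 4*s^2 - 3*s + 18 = (s - 3)*(s^2 - s - 6) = (s - 3)^2*(s + 2)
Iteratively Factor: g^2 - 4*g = (g - 4)*(g)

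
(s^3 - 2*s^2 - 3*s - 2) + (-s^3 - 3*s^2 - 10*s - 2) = -5*s^2 - 13*s - 4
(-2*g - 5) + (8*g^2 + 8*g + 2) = 8*g^2 + 6*g - 3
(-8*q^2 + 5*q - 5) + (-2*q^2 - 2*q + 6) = -10*q^2 + 3*q + 1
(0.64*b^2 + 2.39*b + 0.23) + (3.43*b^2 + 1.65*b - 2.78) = 4.07*b^2 + 4.04*b - 2.55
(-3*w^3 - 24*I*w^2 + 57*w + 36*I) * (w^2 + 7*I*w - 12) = -3*w^5 - 45*I*w^4 + 261*w^3 + 723*I*w^2 - 936*w - 432*I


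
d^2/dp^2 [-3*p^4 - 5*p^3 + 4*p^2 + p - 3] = -36*p^2 - 30*p + 8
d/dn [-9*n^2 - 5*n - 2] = -18*n - 5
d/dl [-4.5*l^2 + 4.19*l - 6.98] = 4.19 - 9.0*l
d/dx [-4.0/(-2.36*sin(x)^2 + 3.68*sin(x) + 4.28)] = (14.72 - 18.88*sin(x))*cos(x)/(-2.36*sin(x)^2 + 3.68*sin(x) + 4.28)^2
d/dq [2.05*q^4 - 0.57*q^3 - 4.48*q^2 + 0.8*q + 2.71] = 8.2*q^3 - 1.71*q^2 - 8.96*q + 0.8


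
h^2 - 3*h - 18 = (h - 6)*(h + 3)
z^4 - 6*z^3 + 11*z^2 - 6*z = z*(z - 3)*(z - 2)*(z - 1)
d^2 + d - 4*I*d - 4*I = (d + 1)*(d - 4*I)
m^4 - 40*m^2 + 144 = (m - 6)*(m - 2)*(m + 2)*(m + 6)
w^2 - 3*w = w*(w - 3)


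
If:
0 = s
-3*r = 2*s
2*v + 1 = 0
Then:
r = 0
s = 0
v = -1/2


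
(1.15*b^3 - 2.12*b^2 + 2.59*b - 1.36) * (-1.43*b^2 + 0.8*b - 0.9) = -1.6445*b^5 + 3.9516*b^4 - 6.4347*b^3 + 5.9248*b^2 - 3.419*b + 1.224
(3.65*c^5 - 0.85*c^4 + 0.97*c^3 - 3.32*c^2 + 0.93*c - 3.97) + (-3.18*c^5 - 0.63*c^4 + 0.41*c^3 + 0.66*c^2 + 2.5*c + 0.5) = 0.47*c^5 - 1.48*c^4 + 1.38*c^3 - 2.66*c^2 + 3.43*c - 3.47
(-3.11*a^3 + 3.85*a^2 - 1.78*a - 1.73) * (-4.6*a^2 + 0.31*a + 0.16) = 14.306*a^5 - 18.6741*a^4 + 8.8839*a^3 + 8.0222*a^2 - 0.8211*a - 0.2768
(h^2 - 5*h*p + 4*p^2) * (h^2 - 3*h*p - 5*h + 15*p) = h^4 - 8*h^3*p - 5*h^3 + 19*h^2*p^2 + 40*h^2*p - 12*h*p^3 - 95*h*p^2 + 60*p^3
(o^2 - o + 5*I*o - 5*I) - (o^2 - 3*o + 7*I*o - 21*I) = 2*o - 2*I*o + 16*I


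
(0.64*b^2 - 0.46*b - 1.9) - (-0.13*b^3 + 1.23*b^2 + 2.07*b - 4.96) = 0.13*b^3 - 0.59*b^2 - 2.53*b + 3.06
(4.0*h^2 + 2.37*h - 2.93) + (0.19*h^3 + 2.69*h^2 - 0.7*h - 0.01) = 0.19*h^3 + 6.69*h^2 + 1.67*h - 2.94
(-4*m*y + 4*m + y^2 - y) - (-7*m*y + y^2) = 3*m*y + 4*m - y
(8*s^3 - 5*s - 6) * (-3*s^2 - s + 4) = -24*s^5 - 8*s^4 + 47*s^3 + 23*s^2 - 14*s - 24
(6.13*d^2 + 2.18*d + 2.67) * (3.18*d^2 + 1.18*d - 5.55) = 19.4934*d^4 + 14.1658*d^3 - 22.9585*d^2 - 8.9484*d - 14.8185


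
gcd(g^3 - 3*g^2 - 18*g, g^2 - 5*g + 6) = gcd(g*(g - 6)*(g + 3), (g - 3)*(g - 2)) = 1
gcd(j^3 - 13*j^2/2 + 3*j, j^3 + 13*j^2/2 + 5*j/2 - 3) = j - 1/2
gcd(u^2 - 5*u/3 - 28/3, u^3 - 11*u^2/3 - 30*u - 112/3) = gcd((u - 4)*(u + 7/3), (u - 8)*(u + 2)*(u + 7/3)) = u + 7/3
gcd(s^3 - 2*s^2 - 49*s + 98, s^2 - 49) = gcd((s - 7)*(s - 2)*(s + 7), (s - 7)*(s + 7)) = s^2 - 49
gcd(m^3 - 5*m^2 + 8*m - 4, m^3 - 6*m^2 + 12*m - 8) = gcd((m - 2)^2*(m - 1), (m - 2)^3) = m^2 - 4*m + 4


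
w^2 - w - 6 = (w - 3)*(w + 2)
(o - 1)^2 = o^2 - 2*o + 1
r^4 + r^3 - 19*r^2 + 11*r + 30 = (r - 3)*(r - 2)*(r + 1)*(r + 5)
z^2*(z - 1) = z^3 - z^2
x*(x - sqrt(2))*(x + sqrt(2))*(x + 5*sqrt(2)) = x^4 + 5*sqrt(2)*x^3 - 2*x^2 - 10*sqrt(2)*x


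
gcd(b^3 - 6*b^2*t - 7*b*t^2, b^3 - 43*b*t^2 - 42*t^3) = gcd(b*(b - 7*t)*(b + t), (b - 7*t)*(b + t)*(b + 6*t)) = -b^2 + 6*b*t + 7*t^2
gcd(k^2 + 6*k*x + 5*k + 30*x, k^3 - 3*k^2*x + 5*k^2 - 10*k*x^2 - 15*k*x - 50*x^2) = k + 5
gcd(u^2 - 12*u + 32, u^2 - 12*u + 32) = u^2 - 12*u + 32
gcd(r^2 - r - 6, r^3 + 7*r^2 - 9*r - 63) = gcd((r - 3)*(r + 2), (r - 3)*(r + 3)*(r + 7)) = r - 3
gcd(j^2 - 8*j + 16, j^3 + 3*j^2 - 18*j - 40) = j - 4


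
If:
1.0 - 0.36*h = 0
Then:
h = 2.78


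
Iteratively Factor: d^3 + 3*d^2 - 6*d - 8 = (d - 2)*(d^2 + 5*d + 4) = (d - 2)*(d + 4)*(d + 1)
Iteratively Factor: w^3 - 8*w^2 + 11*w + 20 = (w - 4)*(w^2 - 4*w - 5) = (w - 4)*(w + 1)*(w - 5)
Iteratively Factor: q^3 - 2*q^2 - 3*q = (q + 1)*(q^2 - 3*q) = q*(q + 1)*(q - 3)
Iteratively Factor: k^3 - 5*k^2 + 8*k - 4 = (k - 2)*(k^2 - 3*k + 2) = (k - 2)*(k - 1)*(k - 2)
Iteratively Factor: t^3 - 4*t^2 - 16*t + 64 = (t + 4)*(t^2 - 8*t + 16) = (t - 4)*(t + 4)*(t - 4)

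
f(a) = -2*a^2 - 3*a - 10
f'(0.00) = -3.00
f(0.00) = -10.00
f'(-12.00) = 45.00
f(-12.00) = -262.00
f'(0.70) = -5.80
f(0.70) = -13.08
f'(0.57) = -5.28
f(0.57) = -12.36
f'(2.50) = -13.00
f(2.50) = -30.00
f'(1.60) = -9.40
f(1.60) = -19.92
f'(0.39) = -4.56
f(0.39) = -11.47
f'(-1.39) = 2.56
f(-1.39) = -9.69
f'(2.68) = -13.72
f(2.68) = -32.40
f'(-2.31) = 6.24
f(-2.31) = -13.74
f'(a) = -4*a - 3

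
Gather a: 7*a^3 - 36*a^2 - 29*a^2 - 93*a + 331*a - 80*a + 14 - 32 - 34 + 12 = 7*a^3 - 65*a^2 + 158*a - 40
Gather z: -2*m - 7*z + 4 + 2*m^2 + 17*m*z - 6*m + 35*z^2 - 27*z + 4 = 2*m^2 - 8*m + 35*z^2 + z*(17*m - 34) + 8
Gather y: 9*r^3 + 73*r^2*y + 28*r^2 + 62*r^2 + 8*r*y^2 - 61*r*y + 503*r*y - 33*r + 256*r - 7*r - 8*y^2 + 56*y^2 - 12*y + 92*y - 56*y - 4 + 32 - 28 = 9*r^3 + 90*r^2 + 216*r + y^2*(8*r + 48) + y*(73*r^2 + 442*r + 24)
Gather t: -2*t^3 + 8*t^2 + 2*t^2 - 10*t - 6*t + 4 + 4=-2*t^3 + 10*t^2 - 16*t + 8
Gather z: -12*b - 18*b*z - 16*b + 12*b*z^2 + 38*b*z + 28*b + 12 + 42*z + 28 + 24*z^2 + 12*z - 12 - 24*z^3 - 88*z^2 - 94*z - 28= -24*z^3 + z^2*(12*b - 64) + z*(20*b - 40)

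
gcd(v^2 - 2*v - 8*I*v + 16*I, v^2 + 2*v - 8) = v - 2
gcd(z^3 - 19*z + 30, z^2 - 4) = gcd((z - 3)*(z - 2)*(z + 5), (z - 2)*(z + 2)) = z - 2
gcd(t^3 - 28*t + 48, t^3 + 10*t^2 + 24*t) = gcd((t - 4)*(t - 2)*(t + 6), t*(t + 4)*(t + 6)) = t + 6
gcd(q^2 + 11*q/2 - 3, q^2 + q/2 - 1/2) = q - 1/2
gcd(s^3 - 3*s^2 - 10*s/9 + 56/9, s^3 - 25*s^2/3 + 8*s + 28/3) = s - 2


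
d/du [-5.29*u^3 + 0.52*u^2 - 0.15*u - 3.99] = -15.87*u^2 + 1.04*u - 0.15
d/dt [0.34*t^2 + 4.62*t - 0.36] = 0.68*t + 4.62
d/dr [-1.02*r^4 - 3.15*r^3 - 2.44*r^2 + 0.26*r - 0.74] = -4.08*r^3 - 9.45*r^2 - 4.88*r + 0.26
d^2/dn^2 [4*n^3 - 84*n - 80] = 24*n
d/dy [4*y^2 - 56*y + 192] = 8*y - 56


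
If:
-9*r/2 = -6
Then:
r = 4/3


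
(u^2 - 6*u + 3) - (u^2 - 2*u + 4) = -4*u - 1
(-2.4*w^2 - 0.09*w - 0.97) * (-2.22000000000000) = 5.328*w^2 + 0.1998*w + 2.1534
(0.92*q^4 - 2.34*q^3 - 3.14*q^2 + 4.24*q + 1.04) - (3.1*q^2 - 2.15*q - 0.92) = 0.92*q^4 - 2.34*q^3 - 6.24*q^2 + 6.39*q + 1.96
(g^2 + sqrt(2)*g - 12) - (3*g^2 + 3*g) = -2*g^2 - 3*g + sqrt(2)*g - 12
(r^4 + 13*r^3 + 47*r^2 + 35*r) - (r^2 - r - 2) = r^4 + 13*r^3 + 46*r^2 + 36*r + 2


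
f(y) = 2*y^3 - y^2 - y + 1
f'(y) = 6*y^2 - 2*y - 1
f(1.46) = 3.63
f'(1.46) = 8.87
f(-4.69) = -222.63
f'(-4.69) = 140.36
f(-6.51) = -586.66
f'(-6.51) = 266.30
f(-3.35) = -82.06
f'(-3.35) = 73.04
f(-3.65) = -105.93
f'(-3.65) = 86.24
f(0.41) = 0.56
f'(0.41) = -0.81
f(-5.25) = -310.72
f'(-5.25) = 174.88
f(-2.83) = -49.51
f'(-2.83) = 52.71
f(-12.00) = -3587.00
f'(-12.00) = 887.00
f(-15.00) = -6959.00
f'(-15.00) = 1379.00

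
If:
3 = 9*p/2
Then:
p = 2/3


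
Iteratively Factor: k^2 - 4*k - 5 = (k - 5)*(k + 1)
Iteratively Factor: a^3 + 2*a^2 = (a)*(a^2 + 2*a) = a^2*(a + 2)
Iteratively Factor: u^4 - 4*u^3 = (u)*(u^3 - 4*u^2) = u^2*(u^2 - 4*u) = u^2*(u - 4)*(u)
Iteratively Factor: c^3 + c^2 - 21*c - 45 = (c - 5)*(c^2 + 6*c + 9) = (c - 5)*(c + 3)*(c + 3)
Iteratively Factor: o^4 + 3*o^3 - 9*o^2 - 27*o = (o + 3)*(o^3 - 9*o) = (o - 3)*(o + 3)*(o^2 + 3*o) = (o - 3)*(o + 3)^2*(o)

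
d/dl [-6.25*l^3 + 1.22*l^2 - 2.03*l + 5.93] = -18.75*l^2 + 2.44*l - 2.03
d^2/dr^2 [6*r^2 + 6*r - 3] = 12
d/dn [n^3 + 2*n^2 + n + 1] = 3*n^2 + 4*n + 1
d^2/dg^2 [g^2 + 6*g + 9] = 2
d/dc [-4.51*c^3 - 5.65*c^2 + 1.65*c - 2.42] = -13.53*c^2 - 11.3*c + 1.65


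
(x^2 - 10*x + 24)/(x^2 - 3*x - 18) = (x - 4)/(x + 3)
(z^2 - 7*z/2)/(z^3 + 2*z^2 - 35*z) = (z - 7/2)/(z^2 + 2*z - 35)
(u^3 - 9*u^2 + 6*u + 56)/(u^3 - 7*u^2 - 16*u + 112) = (u + 2)/(u + 4)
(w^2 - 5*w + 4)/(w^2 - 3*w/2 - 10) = 2*(w - 1)/(2*w + 5)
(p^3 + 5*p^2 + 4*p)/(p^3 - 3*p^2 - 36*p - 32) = p/(p - 8)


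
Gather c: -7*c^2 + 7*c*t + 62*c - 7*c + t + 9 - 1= -7*c^2 + c*(7*t + 55) + t + 8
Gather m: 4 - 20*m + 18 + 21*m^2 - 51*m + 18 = 21*m^2 - 71*m + 40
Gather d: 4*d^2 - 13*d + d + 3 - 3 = 4*d^2 - 12*d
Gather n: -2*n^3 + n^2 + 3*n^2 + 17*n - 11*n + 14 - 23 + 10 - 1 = -2*n^3 + 4*n^2 + 6*n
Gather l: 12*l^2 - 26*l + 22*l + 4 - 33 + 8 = 12*l^2 - 4*l - 21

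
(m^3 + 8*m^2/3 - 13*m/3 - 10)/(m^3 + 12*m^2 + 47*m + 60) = (3*m^2 - m - 10)/(3*(m^2 + 9*m + 20))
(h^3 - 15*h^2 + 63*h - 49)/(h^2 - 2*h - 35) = (h^2 - 8*h + 7)/(h + 5)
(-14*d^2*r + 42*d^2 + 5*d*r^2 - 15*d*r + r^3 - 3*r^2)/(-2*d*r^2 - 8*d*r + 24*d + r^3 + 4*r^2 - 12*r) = (7*d*r - 21*d + r^2 - 3*r)/(r^2 + 4*r - 12)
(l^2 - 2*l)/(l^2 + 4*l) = (l - 2)/(l + 4)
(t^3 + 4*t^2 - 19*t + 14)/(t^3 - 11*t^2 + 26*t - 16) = (t + 7)/(t - 8)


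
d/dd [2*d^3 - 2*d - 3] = 6*d^2 - 2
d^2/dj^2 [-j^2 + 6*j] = -2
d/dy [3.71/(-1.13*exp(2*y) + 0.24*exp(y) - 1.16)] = (8.3846*exp(y) - 0.8904)*exp(y)/(1.13*exp(2*y) - 0.24*exp(y) + 1.16)^2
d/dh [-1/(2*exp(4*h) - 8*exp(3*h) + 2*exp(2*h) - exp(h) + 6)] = (8*exp(3*h) - 24*exp(2*h) + 4*exp(h) - 1)*exp(h)/(2*exp(4*h) - 8*exp(3*h) + 2*exp(2*h) - exp(h) + 6)^2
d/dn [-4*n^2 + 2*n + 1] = 2 - 8*n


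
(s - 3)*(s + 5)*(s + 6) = s^3 + 8*s^2 - 3*s - 90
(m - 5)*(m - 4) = m^2 - 9*m + 20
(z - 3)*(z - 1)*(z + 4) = z^3 - 13*z + 12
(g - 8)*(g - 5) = g^2 - 13*g + 40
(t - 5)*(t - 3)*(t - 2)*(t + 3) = t^4 - 7*t^3 + t^2 + 63*t - 90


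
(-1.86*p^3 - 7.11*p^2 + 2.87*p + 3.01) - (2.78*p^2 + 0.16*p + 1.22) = -1.86*p^3 - 9.89*p^2 + 2.71*p + 1.79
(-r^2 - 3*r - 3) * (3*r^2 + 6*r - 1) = -3*r^4 - 15*r^3 - 26*r^2 - 15*r + 3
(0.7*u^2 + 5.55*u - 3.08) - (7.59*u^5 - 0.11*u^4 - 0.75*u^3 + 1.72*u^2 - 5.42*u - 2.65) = -7.59*u^5 + 0.11*u^4 + 0.75*u^3 - 1.02*u^2 + 10.97*u - 0.43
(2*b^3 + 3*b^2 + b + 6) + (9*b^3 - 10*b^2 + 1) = 11*b^3 - 7*b^2 + b + 7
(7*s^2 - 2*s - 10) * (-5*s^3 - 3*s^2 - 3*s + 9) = -35*s^5 - 11*s^4 + 35*s^3 + 99*s^2 + 12*s - 90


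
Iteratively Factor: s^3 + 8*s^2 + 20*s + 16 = (s + 4)*(s^2 + 4*s + 4) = (s + 2)*(s + 4)*(s + 2)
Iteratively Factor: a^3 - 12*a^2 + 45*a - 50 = (a - 5)*(a^2 - 7*a + 10) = (a - 5)^2*(a - 2)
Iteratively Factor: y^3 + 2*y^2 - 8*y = (y + 4)*(y^2 - 2*y) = y*(y + 4)*(y - 2)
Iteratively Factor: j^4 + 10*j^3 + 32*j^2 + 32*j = (j)*(j^3 + 10*j^2 + 32*j + 32) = j*(j + 4)*(j^2 + 6*j + 8) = j*(j + 2)*(j + 4)*(j + 4)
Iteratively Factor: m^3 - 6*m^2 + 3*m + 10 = (m + 1)*(m^2 - 7*m + 10) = (m - 5)*(m + 1)*(m - 2)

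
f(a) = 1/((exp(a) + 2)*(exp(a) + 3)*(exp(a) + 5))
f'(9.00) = 0.00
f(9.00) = 0.00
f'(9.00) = 0.00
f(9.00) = 0.00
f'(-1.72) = -0.00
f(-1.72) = 0.03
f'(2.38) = -0.00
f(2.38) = 0.00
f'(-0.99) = -0.01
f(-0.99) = 0.02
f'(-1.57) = -0.01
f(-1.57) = 0.03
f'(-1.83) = -0.00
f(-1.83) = 0.03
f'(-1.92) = -0.00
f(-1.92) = 0.03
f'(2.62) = -0.00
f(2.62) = 0.00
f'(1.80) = -0.00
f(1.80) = 0.00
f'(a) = -exp(a)/((exp(a) + 2)*(exp(a) + 3)*(exp(a) + 5)^2) - exp(a)/((exp(a) + 2)*(exp(a) + 3)^2*(exp(a) + 5)) - exp(a)/((exp(a) + 2)^2*(exp(a) + 3)*(exp(a) + 5)) = (-(exp(a) + 2)*(exp(a) + 3) - (exp(a) + 2)*(exp(a) + 5) - (exp(a) + 3)*(exp(a) + 5))*exp(a)/((exp(a) + 2)^2*(exp(a) + 3)^2*(exp(a) + 5)^2)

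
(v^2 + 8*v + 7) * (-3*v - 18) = -3*v^3 - 42*v^2 - 165*v - 126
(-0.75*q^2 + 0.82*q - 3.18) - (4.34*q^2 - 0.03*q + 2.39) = -5.09*q^2 + 0.85*q - 5.57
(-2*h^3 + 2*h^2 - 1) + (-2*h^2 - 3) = -2*h^3 - 4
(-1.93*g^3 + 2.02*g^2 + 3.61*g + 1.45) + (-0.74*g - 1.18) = -1.93*g^3 + 2.02*g^2 + 2.87*g + 0.27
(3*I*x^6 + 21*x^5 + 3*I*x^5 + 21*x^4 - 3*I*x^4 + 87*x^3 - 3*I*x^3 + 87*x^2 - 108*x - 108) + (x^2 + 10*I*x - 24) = 3*I*x^6 + 21*x^5 + 3*I*x^5 + 21*x^4 - 3*I*x^4 + 87*x^3 - 3*I*x^3 + 88*x^2 - 108*x + 10*I*x - 132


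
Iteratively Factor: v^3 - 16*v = (v - 4)*(v^2 + 4*v) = v*(v - 4)*(v + 4)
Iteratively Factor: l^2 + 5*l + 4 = (l + 1)*(l + 4)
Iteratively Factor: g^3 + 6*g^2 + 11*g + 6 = (g + 3)*(g^2 + 3*g + 2) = (g + 2)*(g + 3)*(g + 1)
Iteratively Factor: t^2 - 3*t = (t - 3)*(t)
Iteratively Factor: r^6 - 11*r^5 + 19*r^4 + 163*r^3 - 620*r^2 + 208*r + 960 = (r - 4)*(r^5 - 7*r^4 - 9*r^3 + 127*r^2 - 112*r - 240) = (r - 4)*(r + 1)*(r^4 - 8*r^3 - r^2 + 128*r - 240) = (r - 4)*(r + 1)*(r + 4)*(r^3 - 12*r^2 + 47*r - 60) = (r - 4)^2*(r + 1)*(r + 4)*(r^2 - 8*r + 15) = (r - 5)*(r - 4)^2*(r + 1)*(r + 4)*(r - 3)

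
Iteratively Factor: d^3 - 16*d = (d - 4)*(d^2 + 4*d) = (d - 4)*(d + 4)*(d)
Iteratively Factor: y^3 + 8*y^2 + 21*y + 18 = (y + 2)*(y^2 + 6*y + 9) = (y + 2)*(y + 3)*(y + 3)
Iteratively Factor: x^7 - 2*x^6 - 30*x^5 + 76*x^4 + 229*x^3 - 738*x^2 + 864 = (x + 1)*(x^6 - 3*x^5 - 27*x^4 + 103*x^3 + 126*x^2 - 864*x + 864) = (x - 3)*(x + 1)*(x^5 - 27*x^3 + 22*x^2 + 192*x - 288) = (x - 3)*(x - 2)*(x + 1)*(x^4 + 2*x^3 - 23*x^2 - 24*x + 144) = (x - 3)*(x - 2)*(x + 1)*(x + 4)*(x^3 - 2*x^2 - 15*x + 36) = (x - 3)^2*(x - 2)*(x + 1)*(x + 4)*(x^2 + x - 12) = (x - 3)^2*(x - 2)*(x + 1)*(x + 4)^2*(x - 3)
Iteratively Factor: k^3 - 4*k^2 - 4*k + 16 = (k - 4)*(k^2 - 4) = (k - 4)*(k + 2)*(k - 2)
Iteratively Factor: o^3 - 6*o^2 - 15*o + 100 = (o + 4)*(o^2 - 10*o + 25) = (o - 5)*(o + 4)*(o - 5)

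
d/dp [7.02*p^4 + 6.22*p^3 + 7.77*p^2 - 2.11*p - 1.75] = 28.08*p^3 + 18.66*p^2 + 15.54*p - 2.11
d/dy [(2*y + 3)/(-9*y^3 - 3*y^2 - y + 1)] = (-18*y^3 - 6*y^2 - 2*y + (2*y + 3)*(27*y^2 + 6*y + 1) + 2)/(9*y^3 + 3*y^2 + y - 1)^2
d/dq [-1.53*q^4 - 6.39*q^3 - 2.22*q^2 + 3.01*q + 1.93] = -6.12*q^3 - 19.17*q^2 - 4.44*q + 3.01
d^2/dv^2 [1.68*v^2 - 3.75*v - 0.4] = 3.36000000000000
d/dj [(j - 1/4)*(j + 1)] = 2*j + 3/4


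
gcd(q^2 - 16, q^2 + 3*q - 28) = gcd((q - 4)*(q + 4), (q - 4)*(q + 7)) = q - 4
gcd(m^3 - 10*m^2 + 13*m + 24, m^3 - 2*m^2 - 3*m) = m^2 - 2*m - 3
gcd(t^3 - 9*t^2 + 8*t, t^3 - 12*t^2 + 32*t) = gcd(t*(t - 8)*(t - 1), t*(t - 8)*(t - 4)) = t^2 - 8*t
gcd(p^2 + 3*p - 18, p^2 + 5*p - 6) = p + 6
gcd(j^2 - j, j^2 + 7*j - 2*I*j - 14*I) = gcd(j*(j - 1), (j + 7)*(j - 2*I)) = 1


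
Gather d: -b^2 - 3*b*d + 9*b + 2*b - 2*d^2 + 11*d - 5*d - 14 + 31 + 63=-b^2 + 11*b - 2*d^2 + d*(6 - 3*b) + 80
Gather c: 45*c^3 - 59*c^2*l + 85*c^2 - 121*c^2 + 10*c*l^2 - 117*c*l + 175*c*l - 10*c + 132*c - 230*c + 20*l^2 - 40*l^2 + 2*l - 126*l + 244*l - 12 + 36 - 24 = 45*c^3 + c^2*(-59*l - 36) + c*(10*l^2 + 58*l - 108) - 20*l^2 + 120*l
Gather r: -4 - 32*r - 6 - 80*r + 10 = -112*r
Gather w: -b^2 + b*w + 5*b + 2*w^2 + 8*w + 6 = -b^2 + 5*b + 2*w^2 + w*(b + 8) + 6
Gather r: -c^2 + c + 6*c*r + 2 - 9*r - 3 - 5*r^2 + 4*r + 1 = -c^2 + c - 5*r^2 + r*(6*c - 5)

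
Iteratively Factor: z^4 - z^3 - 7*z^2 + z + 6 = (z - 3)*(z^3 + 2*z^2 - z - 2) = (z - 3)*(z + 1)*(z^2 + z - 2) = (z - 3)*(z + 1)*(z + 2)*(z - 1)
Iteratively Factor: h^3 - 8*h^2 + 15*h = (h - 5)*(h^2 - 3*h) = h*(h - 5)*(h - 3)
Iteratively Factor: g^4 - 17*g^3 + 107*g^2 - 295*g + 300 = (g - 4)*(g^3 - 13*g^2 + 55*g - 75) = (g - 4)*(g - 3)*(g^2 - 10*g + 25) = (g - 5)*(g - 4)*(g - 3)*(g - 5)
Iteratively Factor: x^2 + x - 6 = (x - 2)*(x + 3)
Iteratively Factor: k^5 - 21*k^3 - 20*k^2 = (k + 4)*(k^4 - 4*k^3 - 5*k^2) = k*(k + 4)*(k^3 - 4*k^2 - 5*k) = k*(k - 5)*(k + 4)*(k^2 + k) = k^2*(k - 5)*(k + 4)*(k + 1)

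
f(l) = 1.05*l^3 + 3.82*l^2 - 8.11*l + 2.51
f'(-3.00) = -2.68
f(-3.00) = 32.87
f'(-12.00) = 353.81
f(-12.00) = -1164.49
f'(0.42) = -4.35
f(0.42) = -0.14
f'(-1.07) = -12.68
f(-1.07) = 14.27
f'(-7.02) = 93.49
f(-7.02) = -115.55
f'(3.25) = 49.99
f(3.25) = 52.55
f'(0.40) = -4.55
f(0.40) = -0.06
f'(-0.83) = -12.28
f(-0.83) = 11.27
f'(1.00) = 2.68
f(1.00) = -0.73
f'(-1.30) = -12.72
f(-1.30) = 17.20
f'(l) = 3.15*l^2 + 7.64*l - 8.11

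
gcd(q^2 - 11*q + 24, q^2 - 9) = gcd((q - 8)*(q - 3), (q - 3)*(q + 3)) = q - 3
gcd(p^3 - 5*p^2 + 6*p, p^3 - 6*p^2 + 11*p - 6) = p^2 - 5*p + 6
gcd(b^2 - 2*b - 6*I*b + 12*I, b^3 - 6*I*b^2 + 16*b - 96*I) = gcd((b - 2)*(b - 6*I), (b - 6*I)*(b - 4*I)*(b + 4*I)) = b - 6*I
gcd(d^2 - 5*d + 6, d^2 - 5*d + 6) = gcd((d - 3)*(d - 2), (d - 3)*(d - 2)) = d^2 - 5*d + 6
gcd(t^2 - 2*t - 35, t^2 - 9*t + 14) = t - 7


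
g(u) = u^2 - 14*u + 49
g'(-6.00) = -26.00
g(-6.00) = 169.00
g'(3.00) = -8.00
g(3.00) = 16.00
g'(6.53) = -0.94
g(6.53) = 0.22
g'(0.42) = -13.16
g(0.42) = 43.30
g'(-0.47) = -14.94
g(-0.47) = 55.80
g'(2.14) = -9.72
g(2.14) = 23.62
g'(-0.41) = -14.82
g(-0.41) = 54.91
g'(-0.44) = -14.88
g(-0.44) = 55.35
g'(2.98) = -8.04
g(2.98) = 16.16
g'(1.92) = -10.16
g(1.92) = 25.81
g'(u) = 2*u - 14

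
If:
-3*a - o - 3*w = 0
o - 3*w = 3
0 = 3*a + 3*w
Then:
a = 1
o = 0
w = -1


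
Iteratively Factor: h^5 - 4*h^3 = (h - 2)*(h^4 + 2*h^3) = (h - 2)*(h + 2)*(h^3) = h*(h - 2)*(h + 2)*(h^2) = h^2*(h - 2)*(h + 2)*(h)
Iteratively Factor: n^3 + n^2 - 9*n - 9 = (n - 3)*(n^2 + 4*n + 3) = (n - 3)*(n + 1)*(n + 3)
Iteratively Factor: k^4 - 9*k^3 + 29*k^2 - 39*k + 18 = (k - 1)*(k^3 - 8*k^2 + 21*k - 18) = (k - 2)*(k - 1)*(k^2 - 6*k + 9) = (k - 3)*(k - 2)*(k - 1)*(k - 3)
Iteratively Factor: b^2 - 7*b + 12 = (b - 3)*(b - 4)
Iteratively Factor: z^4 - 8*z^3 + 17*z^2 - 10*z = (z - 2)*(z^3 - 6*z^2 + 5*z) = (z - 2)*(z - 1)*(z^2 - 5*z) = (z - 5)*(z - 2)*(z - 1)*(z)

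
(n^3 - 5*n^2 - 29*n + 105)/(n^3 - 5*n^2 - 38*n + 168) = (n^2 + 2*n - 15)/(n^2 + 2*n - 24)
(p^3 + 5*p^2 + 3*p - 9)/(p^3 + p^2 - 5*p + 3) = (p + 3)/(p - 1)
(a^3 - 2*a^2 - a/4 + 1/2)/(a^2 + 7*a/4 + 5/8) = 2*(2*a^2 - 5*a + 2)/(4*a + 5)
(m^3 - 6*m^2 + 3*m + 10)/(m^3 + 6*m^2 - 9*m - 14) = (m - 5)/(m + 7)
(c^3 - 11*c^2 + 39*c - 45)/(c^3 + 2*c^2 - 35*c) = (c^2 - 6*c + 9)/(c*(c + 7))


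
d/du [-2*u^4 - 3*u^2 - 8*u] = -8*u^3 - 6*u - 8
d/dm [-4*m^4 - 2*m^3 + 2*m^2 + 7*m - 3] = -16*m^3 - 6*m^2 + 4*m + 7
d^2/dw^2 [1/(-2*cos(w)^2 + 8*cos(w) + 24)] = (-4*sin(w)^4 + 66*sin(w)^2 + 33*cos(w) + 3*cos(3*w) - 6)/(2*(sin(w)^2 + 4*cos(w) + 11)^3)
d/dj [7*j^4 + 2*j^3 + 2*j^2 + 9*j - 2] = 28*j^3 + 6*j^2 + 4*j + 9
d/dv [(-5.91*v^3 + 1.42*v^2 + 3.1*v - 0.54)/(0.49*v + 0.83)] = (-5.7918*v^3 - 14.0201*v^2 + 2.3572*v + 2.8376)/(0.2401*v^2 + 0.8134*v + 0.6889)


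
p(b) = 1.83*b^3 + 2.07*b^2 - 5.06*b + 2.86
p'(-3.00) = 31.93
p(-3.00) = -12.74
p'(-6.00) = 167.74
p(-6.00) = -287.54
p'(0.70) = 0.53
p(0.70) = 0.96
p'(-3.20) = 37.91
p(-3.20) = -19.72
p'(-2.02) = 8.98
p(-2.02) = 6.44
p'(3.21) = 64.80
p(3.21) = 68.48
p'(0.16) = -4.26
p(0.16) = 2.11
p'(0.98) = 4.27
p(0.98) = 1.61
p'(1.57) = 14.97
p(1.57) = 7.10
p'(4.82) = 142.44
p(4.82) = 231.49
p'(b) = 5.49*b^2 + 4.14*b - 5.06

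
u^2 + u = u*(u + 1)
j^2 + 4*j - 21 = (j - 3)*(j + 7)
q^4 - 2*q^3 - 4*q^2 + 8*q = q*(q - 2)^2*(q + 2)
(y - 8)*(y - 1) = y^2 - 9*y + 8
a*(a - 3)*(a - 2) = a^3 - 5*a^2 + 6*a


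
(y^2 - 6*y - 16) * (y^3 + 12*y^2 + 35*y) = y^5 + 6*y^4 - 53*y^3 - 402*y^2 - 560*y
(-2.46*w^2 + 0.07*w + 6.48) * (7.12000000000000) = -17.5152*w^2 + 0.4984*w + 46.1376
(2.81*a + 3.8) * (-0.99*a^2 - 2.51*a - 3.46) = -2.7819*a^3 - 10.8151*a^2 - 19.2606*a - 13.148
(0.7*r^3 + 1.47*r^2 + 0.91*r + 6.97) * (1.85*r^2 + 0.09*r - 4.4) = 1.295*r^5 + 2.7825*r^4 - 1.2642*r^3 + 6.5084*r^2 - 3.3767*r - 30.668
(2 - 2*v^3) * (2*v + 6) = -4*v^4 - 12*v^3 + 4*v + 12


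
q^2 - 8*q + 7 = (q - 7)*(q - 1)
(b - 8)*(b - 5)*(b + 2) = b^3 - 11*b^2 + 14*b + 80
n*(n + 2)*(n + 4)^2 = n^4 + 10*n^3 + 32*n^2 + 32*n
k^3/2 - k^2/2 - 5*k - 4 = (k/2 + 1/2)*(k - 4)*(k + 2)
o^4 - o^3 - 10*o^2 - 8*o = o*(o - 4)*(o + 1)*(o + 2)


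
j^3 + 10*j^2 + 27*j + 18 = (j + 1)*(j + 3)*(j + 6)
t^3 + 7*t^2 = t^2*(t + 7)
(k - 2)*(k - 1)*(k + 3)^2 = k^4 + 3*k^3 - 7*k^2 - 15*k + 18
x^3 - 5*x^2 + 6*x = x*(x - 3)*(x - 2)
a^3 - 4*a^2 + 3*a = a*(a - 3)*(a - 1)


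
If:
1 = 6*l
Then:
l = 1/6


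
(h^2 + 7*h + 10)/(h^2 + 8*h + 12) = (h + 5)/(h + 6)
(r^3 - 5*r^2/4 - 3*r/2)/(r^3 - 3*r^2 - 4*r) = (-4*r^2 + 5*r + 6)/(4*(-r^2 + 3*r + 4))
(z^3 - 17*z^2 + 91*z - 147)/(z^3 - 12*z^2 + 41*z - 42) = (z - 7)/(z - 2)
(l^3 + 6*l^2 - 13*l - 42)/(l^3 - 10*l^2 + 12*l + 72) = (l^2 + 4*l - 21)/(l^2 - 12*l + 36)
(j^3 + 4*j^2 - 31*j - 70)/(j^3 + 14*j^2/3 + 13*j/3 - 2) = 3*(j^2 + 2*j - 35)/(3*j^2 + 8*j - 3)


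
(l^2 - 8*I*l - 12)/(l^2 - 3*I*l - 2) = (l - 6*I)/(l - I)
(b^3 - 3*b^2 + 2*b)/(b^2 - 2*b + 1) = b*(b - 2)/(b - 1)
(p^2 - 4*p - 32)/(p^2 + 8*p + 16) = (p - 8)/(p + 4)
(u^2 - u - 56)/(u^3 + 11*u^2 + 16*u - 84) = (u - 8)/(u^2 + 4*u - 12)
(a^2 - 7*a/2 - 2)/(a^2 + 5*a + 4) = (a^2 - 7*a/2 - 2)/(a^2 + 5*a + 4)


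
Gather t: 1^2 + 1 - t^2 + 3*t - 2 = -t^2 + 3*t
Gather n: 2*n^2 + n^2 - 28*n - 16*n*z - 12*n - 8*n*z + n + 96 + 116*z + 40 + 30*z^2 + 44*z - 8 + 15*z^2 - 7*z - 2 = 3*n^2 + n*(-24*z - 39) + 45*z^2 + 153*z + 126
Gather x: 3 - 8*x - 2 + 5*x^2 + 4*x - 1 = 5*x^2 - 4*x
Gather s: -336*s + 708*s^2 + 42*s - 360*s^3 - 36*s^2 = -360*s^3 + 672*s^2 - 294*s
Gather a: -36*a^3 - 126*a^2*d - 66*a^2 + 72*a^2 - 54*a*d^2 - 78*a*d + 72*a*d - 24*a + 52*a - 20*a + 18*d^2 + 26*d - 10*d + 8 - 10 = -36*a^3 + a^2*(6 - 126*d) + a*(-54*d^2 - 6*d + 8) + 18*d^2 + 16*d - 2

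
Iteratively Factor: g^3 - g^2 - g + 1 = (g - 1)*(g^2 - 1) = (g - 1)^2*(g + 1)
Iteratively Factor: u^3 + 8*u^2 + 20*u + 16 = (u + 4)*(u^2 + 4*u + 4) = (u + 2)*(u + 4)*(u + 2)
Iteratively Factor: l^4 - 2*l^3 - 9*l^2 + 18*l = (l - 2)*(l^3 - 9*l) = l*(l - 2)*(l^2 - 9) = l*(l - 2)*(l + 3)*(l - 3)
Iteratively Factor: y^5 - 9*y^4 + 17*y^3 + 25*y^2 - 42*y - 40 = (y - 5)*(y^4 - 4*y^3 - 3*y^2 + 10*y + 8) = (y - 5)*(y - 4)*(y^3 - 3*y - 2) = (y - 5)*(y - 4)*(y + 1)*(y^2 - y - 2) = (y - 5)*(y - 4)*(y - 2)*(y + 1)*(y + 1)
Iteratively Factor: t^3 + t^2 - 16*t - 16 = (t - 4)*(t^2 + 5*t + 4) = (t - 4)*(t + 4)*(t + 1)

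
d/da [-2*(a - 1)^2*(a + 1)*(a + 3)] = -8*a^3 - 12*a^2 + 16*a + 4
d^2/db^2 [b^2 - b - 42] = 2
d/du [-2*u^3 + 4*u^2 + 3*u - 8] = -6*u^2 + 8*u + 3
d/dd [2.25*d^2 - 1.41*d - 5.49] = 4.5*d - 1.41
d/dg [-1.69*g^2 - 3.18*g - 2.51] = -3.38*g - 3.18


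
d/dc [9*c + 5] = 9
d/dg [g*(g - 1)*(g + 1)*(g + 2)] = 4*g^3 + 6*g^2 - 2*g - 2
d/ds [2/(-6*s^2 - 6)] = 2*s/(3*(s^2 + 1)^2)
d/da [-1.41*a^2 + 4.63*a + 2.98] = 4.63 - 2.82*a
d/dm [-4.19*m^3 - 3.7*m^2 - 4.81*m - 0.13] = -12.57*m^2 - 7.4*m - 4.81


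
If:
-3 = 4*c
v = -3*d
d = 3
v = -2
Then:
No Solution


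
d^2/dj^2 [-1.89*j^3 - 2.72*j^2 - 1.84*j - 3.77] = -11.34*j - 5.44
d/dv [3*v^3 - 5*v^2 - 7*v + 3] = 9*v^2 - 10*v - 7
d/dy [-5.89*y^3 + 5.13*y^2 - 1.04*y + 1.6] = -17.67*y^2 + 10.26*y - 1.04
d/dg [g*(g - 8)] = 2*g - 8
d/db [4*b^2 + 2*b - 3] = 8*b + 2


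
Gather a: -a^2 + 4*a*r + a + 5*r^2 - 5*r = -a^2 + a*(4*r + 1) + 5*r^2 - 5*r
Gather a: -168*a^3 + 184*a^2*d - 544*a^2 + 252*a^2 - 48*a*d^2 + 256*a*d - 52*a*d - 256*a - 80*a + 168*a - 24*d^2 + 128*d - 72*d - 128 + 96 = -168*a^3 + a^2*(184*d - 292) + a*(-48*d^2 + 204*d - 168) - 24*d^2 + 56*d - 32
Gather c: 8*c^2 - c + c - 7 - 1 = 8*c^2 - 8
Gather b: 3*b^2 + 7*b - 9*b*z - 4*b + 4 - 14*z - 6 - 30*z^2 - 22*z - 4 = 3*b^2 + b*(3 - 9*z) - 30*z^2 - 36*z - 6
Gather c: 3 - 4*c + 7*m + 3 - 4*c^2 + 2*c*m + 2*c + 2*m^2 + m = -4*c^2 + c*(2*m - 2) + 2*m^2 + 8*m + 6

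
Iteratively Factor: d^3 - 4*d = (d + 2)*(d^2 - 2*d) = d*(d + 2)*(d - 2)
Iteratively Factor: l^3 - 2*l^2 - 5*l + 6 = (l - 1)*(l^2 - l - 6) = (l - 3)*(l - 1)*(l + 2)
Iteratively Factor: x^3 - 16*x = (x)*(x^2 - 16) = x*(x + 4)*(x - 4)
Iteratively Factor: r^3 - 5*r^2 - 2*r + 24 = (r - 4)*(r^2 - r - 6) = (r - 4)*(r + 2)*(r - 3)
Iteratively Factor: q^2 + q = (q)*(q + 1)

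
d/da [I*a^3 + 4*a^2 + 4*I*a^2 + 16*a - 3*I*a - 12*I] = 3*I*a^2 + 8*a*(1 + I) + 16 - 3*I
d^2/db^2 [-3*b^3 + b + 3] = -18*b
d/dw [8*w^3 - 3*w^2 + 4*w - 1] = 24*w^2 - 6*w + 4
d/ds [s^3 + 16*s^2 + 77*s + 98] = 3*s^2 + 32*s + 77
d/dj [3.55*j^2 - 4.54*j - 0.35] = 7.1*j - 4.54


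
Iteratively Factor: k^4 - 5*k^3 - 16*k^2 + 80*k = (k - 4)*(k^3 - k^2 - 20*k) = k*(k - 4)*(k^2 - k - 20) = k*(k - 5)*(k - 4)*(k + 4)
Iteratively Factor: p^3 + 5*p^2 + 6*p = (p + 2)*(p^2 + 3*p) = (p + 2)*(p + 3)*(p)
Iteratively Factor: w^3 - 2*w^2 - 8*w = (w - 4)*(w^2 + 2*w) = (w - 4)*(w + 2)*(w)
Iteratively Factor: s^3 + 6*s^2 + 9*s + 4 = (s + 1)*(s^2 + 5*s + 4) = (s + 1)^2*(s + 4)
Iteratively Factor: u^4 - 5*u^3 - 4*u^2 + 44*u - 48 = (u - 2)*(u^3 - 3*u^2 - 10*u + 24) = (u - 2)^2*(u^2 - u - 12) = (u - 4)*(u - 2)^2*(u + 3)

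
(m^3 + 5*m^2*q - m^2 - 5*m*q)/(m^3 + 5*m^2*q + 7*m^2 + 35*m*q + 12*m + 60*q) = m*(m - 1)/(m^2 + 7*m + 12)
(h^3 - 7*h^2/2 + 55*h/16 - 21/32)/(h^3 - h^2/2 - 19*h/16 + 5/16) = (8*h^2 - 26*h + 21)/(2*(4*h^2 - h - 5))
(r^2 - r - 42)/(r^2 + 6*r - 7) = (r^2 - r - 42)/(r^2 + 6*r - 7)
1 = 1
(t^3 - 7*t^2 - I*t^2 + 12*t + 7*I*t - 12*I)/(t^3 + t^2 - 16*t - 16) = (t^2 - t*(3 + I) + 3*I)/(t^2 + 5*t + 4)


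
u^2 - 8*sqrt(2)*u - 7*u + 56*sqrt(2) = (u - 7)*(u - 8*sqrt(2))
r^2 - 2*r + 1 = (r - 1)^2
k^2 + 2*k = k*(k + 2)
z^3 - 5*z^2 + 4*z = z*(z - 4)*(z - 1)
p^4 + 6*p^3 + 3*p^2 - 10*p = p*(p - 1)*(p + 2)*(p + 5)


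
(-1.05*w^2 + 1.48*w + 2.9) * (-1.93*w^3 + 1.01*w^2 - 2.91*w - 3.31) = 2.0265*w^5 - 3.9169*w^4 - 1.0467*w^3 + 2.0977*w^2 - 13.3378*w - 9.599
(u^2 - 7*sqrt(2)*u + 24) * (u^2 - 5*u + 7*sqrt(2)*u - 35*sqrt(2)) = u^4 - 5*u^3 - 74*u^2 + 168*sqrt(2)*u + 370*u - 840*sqrt(2)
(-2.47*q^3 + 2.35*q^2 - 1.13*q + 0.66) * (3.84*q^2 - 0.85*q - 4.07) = -9.4848*q^5 + 11.1235*q^4 + 3.7162*q^3 - 6.0696*q^2 + 4.0381*q - 2.6862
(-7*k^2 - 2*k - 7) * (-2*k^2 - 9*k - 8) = 14*k^4 + 67*k^3 + 88*k^2 + 79*k + 56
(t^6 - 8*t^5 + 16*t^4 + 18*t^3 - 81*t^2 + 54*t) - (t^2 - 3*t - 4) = t^6 - 8*t^5 + 16*t^4 + 18*t^3 - 82*t^2 + 57*t + 4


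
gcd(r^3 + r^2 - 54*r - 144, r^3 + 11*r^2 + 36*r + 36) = r^2 + 9*r + 18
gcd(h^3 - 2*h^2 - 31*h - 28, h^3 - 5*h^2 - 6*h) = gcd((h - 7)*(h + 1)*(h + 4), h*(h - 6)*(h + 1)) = h + 1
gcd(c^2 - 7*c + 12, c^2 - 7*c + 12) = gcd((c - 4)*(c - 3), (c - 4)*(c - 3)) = c^2 - 7*c + 12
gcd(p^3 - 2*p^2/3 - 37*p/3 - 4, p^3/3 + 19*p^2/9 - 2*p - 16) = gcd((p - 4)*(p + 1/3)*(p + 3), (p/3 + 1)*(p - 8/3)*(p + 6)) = p + 3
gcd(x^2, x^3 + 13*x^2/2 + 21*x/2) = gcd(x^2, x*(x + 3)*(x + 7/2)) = x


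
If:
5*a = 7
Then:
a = 7/5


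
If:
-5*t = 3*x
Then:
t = -3*x/5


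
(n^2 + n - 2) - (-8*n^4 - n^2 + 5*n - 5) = 8*n^4 + 2*n^2 - 4*n + 3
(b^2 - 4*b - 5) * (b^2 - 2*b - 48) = b^4 - 6*b^3 - 45*b^2 + 202*b + 240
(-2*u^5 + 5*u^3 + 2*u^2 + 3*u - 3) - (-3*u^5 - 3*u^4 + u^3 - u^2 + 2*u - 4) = u^5 + 3*u^4 + 4*u^3 + 3*u^2 + u + 1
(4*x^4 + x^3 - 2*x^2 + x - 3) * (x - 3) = 4*x^5 - 11*x^4 - 5*x^3 + 7*x^2 - 6*x + 9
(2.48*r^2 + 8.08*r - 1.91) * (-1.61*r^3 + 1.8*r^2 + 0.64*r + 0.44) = -3.9928*r^5 - 8.5448*r^4 + 19.2063*r^3 + 2.8244*r^2 + 2.3328*r - 0.8404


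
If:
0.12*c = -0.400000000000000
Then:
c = -3.33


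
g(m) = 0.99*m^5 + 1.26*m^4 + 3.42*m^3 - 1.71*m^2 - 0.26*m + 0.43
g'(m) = 4.95*m^4 + 5.04*m^3 + 10.26*m^2 - 3.42*m - 0.26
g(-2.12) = -56.23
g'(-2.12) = 105.07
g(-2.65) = -141.78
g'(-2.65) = 231.17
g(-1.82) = -31.32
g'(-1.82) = 63.88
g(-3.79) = -723.52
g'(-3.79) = 907.02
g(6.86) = 18852.93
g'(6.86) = 13048.47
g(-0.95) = -3.54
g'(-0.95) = 11.96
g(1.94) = 63.51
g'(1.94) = 138.63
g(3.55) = 889.26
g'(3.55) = 1128.56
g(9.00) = 69078.13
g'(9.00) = 36951.13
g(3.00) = 419.23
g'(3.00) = 618.85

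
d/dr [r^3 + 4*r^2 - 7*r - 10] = 3*r^2 + 8*r - 7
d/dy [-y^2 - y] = -2*y - 1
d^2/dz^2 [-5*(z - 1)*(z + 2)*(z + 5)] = -30*z - 60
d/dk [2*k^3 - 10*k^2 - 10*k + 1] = 6*k^2 - 20*k - 10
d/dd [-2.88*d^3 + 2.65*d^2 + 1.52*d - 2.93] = -8.64*d^2 + 5.3*d + 1.52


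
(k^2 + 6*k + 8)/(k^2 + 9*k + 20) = (k + 2)/(k + 5)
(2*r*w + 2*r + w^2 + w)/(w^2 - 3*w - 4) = (2*r + w)/(w - 4)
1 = 1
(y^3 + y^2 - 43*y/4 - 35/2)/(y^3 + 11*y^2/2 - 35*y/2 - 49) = (y + 5/2)/(y + 7)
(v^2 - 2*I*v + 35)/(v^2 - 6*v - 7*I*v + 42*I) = (v + 5*I)/(v - 6)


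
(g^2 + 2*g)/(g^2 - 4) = g/(g - 2)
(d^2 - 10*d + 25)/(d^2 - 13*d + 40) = (d - 5)/(d - 8)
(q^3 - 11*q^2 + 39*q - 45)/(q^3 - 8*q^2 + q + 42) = (q^2 - 8*q + 15)/(q^2 - 5*q - 14)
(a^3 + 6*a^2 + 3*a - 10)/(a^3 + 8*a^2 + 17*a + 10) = (a - 1)/(a + 1)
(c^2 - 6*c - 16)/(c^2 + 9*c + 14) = (c - 8)/(c + 7)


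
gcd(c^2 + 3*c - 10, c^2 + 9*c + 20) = c + 5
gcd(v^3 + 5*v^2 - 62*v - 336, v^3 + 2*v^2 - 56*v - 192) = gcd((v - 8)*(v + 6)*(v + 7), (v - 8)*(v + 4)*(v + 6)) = v^2 - 2*v - 48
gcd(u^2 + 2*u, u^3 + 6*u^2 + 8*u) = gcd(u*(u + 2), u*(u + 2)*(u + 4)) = u^2 + 2*u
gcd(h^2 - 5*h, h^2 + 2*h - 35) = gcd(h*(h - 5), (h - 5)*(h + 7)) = h - 5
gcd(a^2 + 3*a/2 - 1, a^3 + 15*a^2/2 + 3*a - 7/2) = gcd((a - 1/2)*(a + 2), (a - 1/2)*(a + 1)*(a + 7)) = a - 1/2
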